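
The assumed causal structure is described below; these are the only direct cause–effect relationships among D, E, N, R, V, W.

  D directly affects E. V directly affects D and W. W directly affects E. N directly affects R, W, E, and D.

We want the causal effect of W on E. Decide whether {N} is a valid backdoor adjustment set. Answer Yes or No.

No

Backdoor paths from W to E (paths whose first edge points into W):
  P1: W <- N -> D -> E
  P2: W <- N -> E
  P3: W <- V -> D <- N -> E
  P4: W <- V -> D -> E
Condition 1 (no descendant of W in the set): holds — descendants of W are {E}; none are in {N}.
Condition 2 (every backdoor path blocked by {N}):
  P1: blocked at fork node N ∈ conditioning set.
  P2: blocked at fork node N ∈ conditioning set.
  P3: blocked at collider D (neither it nor any descendant is in the conditioning set).
  P4: open — no interior node is in the conditioning set.
{N} does not satisfy the backdoor criterion.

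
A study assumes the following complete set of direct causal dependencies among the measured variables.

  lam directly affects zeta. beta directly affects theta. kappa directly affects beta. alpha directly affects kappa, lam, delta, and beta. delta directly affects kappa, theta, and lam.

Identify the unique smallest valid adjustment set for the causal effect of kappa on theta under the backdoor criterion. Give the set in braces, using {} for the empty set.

Variables eligible for adjustment (non-descendants of kappa, excluding kappa and theta): {alpha, delta, lam, zeta}.
Backdoor paths from kappa to theta:
  P1: kappa <- alpha -> delta -> theta
  P2: kappa <- alpha -> lam <- delta -> theta
  P3: kappa <- alpha -> beta -> theta
  P4: kappa <- delta <- alpha -> beta -> theta
  P5: kappa <- delta -> lam <- alpha -> beta -> theta
  P6: kappa <- delta -> theta
The empty set is not sufficient: P1 (kappa <- alpha -> delta -> theta) has no collider blocking it and no conditioned non-collider, so it is open.
Try {alpha, delta}:
  P1: blocked at fork node alpha ∈ conditioning set.
  P2: blocked at fork node alpha ∈ conditioning set.
  P3: blocked at fork node alpha ∈ conditioning set.
  P4: blocked at chain node delta ∈ conditioning set.
  P5: blocked at fork node delta ∈ conditioning set.
  P6: blocked at fork node delta ∈ conditioning set.
{alpha, delta} contains no descendant of kappa and blocks every backdoor path.
Every element of {alpha, delta} is needed (dropping alpha leaves P3 open; dropping delta leaves P6 open), so no proper subset is valid.
Among all size-2 subsets of the eligible variables, only {alpha, delta} blocks every backdoor path, so it is the unique smallest valid adjustment set.

{alpha, delta}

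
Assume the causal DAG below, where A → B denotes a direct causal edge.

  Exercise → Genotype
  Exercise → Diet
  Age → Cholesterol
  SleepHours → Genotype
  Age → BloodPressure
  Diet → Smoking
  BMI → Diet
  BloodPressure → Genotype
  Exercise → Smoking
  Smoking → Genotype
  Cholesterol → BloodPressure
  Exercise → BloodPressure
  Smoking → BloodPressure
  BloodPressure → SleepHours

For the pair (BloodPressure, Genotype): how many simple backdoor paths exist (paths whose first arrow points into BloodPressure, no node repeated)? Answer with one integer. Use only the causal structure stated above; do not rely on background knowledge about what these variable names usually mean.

6

A backdoor path from BloodPressure to Genotype is any simple undirected path whose first edge points into BloodPressure (i.e. leaves BloodPressure via a parent).
Parents of BloodPressure: {Age, Cholesterol, Exercise, Smoking}.
Enumerating:
  P1: BloodPressure <- Exercise -> Diet -> Smoking -> Genotype
  P2: BloodPressure <- Exercise -> Smoking -> Genotype
  P3: BloodPressure <- Exercise -> Genotype
  P4: BloodPressure <- Smoking <- Exercise -> Genotype
  P5: BloodPressure <- Smoking <- Diet <- Exercise -> Genotype
  P6: BloodPressure <- Smoking -> Genotype
That exhausts the simple backdoor paths. Count: 6.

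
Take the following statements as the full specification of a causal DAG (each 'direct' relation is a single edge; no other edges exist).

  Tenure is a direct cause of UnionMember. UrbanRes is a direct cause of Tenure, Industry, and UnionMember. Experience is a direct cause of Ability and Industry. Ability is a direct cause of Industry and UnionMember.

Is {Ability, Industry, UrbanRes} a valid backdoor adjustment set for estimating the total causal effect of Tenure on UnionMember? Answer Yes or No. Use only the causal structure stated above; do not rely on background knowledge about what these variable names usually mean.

Backdoor paths from Tenure to UnionMember (paths whose first edge points into Tenure):
  P1: Tenure <- UrbanRes -> Industry <- Experience -> Ability -> UnionMember
  P2: Tenure <- UrbanRes -> Industry <- Ability -> UnionMember
  P3: Tenure <- UrbanRes -> UnionMember
Condition 1 (no descendant of Tenure in the set): holds — descendants of Tenure are {UnionMember}; none are in {Ability, Industry, UrbanRes}.
Condition 2 (every backdoor path blocked by {Ability, Industry, UrbanRes}):
  P1: blocked at fork node UrbanRes ∈ conditioning set.
  P2: blocked at fork node UrbanRes ∈ conditioning set.
  P3: blocked at fork node UrbanRes ∈ conditioning set.
{Ability, Industry, UrbanRes} satisfies the backdoor criterion.

Yes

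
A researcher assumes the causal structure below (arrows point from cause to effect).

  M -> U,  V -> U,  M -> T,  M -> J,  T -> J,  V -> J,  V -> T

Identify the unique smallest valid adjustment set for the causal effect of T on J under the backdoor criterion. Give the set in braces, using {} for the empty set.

Variables eligible for adjustment (non-descendants of T, excluding T and J): {M, U, V}.
Backdoor paths from T to J:
  P1: T <- V -> U <- M -> J
  P2: T <- V -> J
  P3: T <- M -> U <- V -> J
  P4: T <- M -> J
The empty set is not sufficient: P2 (T <- V -> J) has no collider blocking it and no conditioned non-collider, so it is open.
Try {M, V}:
  P1: blocked at fork node V ∈ conditioning set.
  P2: blocked at fork node V ∈ conditioning set.
  P3: blocked at fork node M ∈ conditioning set.
  P4: blocked at fork node M ∈ conditioning set.
{M, V} contains no descendant of T and blocks every backdoor path.
Every element of {M, V} is needed (dropping M leaves P4 open; dropping V leaves P2 open), so no proper subset is valid.
Among all size-2 subsets of the eligible variables, only {M, V} blocks every backdoor path, so it is the unique smallest valid adjustment set.

{M, V}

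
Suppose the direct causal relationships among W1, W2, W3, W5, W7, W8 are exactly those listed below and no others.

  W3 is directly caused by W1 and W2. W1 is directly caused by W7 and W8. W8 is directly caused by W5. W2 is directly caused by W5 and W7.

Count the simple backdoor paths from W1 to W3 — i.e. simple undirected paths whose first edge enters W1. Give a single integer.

A backdoor path from W1 to W3 is any simple undirected path whose first edge points into W1 (i.e. leaves W1 via a parent).
Parents of W1: {W7, W8}.
Enumerating:
  P1: W1 <- W7 -> W2 -> W3
  P2: W1 <- W8 <- W5 -> W2 -> W3
That exhausts the simple backdoor paths. Count: 2.

2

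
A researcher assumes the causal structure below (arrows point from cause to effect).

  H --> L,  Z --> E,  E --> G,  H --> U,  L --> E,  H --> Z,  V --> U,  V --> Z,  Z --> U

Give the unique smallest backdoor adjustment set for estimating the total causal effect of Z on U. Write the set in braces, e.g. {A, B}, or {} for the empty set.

Variables eligible for adjustment (non-descendants of Z, excluding Z and U): {H, L, V}.
Backdoor paths from Z to U:
  P1: Z <- H -> U
  P2: Z <- V -> U
The empty set is not sufficient: P1 (Z <- H -> U) has no collider blocking it and no conditioned non-collider, so it is open.
Try {H, V}:
  P1: blocked at fork node H ∈ conditioning set.
  P2: blocked at fork node V ∈ conditioning set.
{H, V} contains no descendant of Z and blocks every backdoor path.
Every element of {H, V} is needed (dropping H leaves P1 open; dropping V leaves P2 open), so no proper subset is valid.
Among all size-2 subsets of the eligible variables, only {H, V} blocks every backdoor path, so it is the unique smallest valid adjustment set.

{H, V}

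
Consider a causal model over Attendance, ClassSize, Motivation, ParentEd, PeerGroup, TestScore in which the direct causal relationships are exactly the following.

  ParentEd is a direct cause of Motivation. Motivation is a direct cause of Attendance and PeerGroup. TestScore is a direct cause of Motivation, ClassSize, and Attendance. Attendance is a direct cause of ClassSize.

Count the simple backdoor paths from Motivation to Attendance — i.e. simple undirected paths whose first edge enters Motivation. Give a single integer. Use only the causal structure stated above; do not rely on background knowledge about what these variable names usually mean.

A backdoor path from Motivation to Attendance is any simple undirected path whose first edge points into Motivation (i.e. leaves Motivation via a parent).
Parents of Motivation: {ParentEd, TestScore}.
Enumerating:
  P1: Motivation <- TestScore -> Attendance
  P2: Motivation <- TestScore -> ClassSize <- Attendance
That exhausts the simple backdoor paths. Count: 2.

2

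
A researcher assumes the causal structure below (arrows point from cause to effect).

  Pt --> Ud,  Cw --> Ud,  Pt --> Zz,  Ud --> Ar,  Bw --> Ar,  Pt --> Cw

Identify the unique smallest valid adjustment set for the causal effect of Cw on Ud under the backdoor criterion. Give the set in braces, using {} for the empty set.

{Pt}

Variables eligible for adjustment (non-descendants of Cw, excluding Cw and Ud): {Bw, Pt, Zz}.
Backdoor paths from Cw to Ud:
  P1: Cw <- Pt -> Ud
The empty set is not sufficient: P1 (Cw <- Pt -> Ud) has no collider blocking it and no conditioned non-collider, so it is open.
Try {Pt}:
  P1: blocked at fork node Pt ∈ conditioning set.
{Pt} contains no descendant of Cw and blocks every backdoor path.
No other singleton works — e.g. {Bw} leaves P1 open — so {Pt} is the unique smallest valid adjustment set.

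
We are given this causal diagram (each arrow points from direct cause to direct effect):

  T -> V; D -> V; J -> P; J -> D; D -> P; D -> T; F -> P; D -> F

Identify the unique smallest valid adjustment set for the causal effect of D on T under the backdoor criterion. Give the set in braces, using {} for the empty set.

{}

Variables eligible for adjustment (non-descendants of D, excluding D and T): {J}.
Backdoor paths from D to T:
  (none)
With no backdoor paths the empty set already satisfies the criterion, and it is trivially minimal.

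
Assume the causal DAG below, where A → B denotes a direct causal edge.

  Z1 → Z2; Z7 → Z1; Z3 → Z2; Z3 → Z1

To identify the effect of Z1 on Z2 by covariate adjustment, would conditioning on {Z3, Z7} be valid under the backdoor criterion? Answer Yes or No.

Yes

Backdoor paths from Z1 to Z2 (paths whose first edge points into Z1):
  P1: Z1 <- Z3 -> Z2
Condition 1 (no descendant of Z1 in the set): holds — descendants of Z1 are {Z2}; none are in {Z3, Z7}.
Condition 2 (every backdoor path blocked by {Z3, Z7}):
  P1: blocked at fork node Z3 ∈ conditioning set.
{Z3, Z7} satisfies the backdoor criterion.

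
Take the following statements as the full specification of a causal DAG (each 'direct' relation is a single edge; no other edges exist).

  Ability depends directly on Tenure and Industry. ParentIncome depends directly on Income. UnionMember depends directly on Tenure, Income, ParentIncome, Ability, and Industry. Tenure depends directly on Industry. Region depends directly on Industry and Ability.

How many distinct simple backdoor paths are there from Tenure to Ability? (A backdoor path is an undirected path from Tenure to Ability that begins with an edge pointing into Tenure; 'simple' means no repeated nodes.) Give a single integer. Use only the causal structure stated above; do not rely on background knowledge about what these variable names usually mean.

A backdoor path from Tenure to Ability is any simple undirected path whose first edge points into Tenure (i.e. leaves Tenure via a parent).
Parents of Tenure: {Industry}.
Enumerating:
  P1: Tenure <- Industry -> Ability
  P2: Tenure <- Industry -> UnionMember <- Ability
  P3: Tenure <- Industry -> Region <- Ability
That exhausts the simple backdoor paths. Count: 3.

3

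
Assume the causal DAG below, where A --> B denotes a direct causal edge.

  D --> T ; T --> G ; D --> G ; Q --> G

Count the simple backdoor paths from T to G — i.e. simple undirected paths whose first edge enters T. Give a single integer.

1

A backdoor path from T to G is any simple undirected path whose first edge points into T (i.e. leaves T via a parent).
Parents of T: {D}.
Enumerating:
  P1: T <- D -> G
That exhausts the simple backdoor paths. Count: 1.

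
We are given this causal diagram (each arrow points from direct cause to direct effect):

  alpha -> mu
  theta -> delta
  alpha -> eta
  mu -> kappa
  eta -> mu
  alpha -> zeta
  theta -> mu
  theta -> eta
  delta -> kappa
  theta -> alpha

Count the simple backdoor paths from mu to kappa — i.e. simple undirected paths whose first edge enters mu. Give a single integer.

A backdoor path from mu to kappa is any simple undirected path whose first edge points into mu (i.e. leaves mu via a parent).
Parents of mu: {alpha, eta, theta}.
Enumerating:
  P1: mu <- theta -> delta -> kappa
  P2: mu <- alpha <- theta -> delta -> kappa
  P3: mu <- alpha -> eta <- theta -> delta -> kappa
  P4: mu <- eta <- theta -> delta -> kappa
  P5: mu <- eta <- alpha <- theta -> delta -> kappa
That exhausts the simple backdoor paths. Count: 5.

5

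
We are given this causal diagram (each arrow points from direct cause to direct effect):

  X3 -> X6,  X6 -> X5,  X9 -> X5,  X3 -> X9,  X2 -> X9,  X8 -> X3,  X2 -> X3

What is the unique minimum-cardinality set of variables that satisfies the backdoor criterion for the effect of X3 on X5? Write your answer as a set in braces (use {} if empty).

{X2}

Variables eligible for adjustment (non-descendants of X3, excluding X3 and X5): {X2, X8}.
Backdoor paths from X3 to X5:
  P1: X3 <- X2 -> X9 -> X5
The empty set is not sufficient: P1 (X3 <- X2 -> X9 -> X5) has no collider blocking it and no conditioned non-collider, so it is open.
Try {X2}:
  P1: blocked at fork node X2 ∈ conditioning set.
{X2} contains no descendant of X3 and blocks every backdoor path.
No other singleton works — e.g. {X8} leaves P1 open — so {X2} is the unique smallest valid adjustment set.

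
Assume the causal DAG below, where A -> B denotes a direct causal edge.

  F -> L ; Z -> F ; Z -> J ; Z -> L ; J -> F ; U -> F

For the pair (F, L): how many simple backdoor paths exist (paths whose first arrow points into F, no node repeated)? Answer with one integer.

2

A backdoor path from F to L is any simple undirected path whose first edge points into F (i.e. leaves F via a parent).
Parents of F: {J, U, Z}.
Enumerating:
  P1: F <- Z -> L
  P2: F <- J <- Z -> L
That exhausts the simple backdoor paths. Count: 2.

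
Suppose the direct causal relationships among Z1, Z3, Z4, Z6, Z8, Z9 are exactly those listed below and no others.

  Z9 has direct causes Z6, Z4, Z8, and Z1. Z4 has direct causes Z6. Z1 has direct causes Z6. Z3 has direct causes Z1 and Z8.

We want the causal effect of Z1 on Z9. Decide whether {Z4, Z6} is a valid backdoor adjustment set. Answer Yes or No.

Yes

Backdoor paths from Z1 to Z9 (paths whose first edge points into Z1):
  P1: Z1 <- Z6 -> Z4 -> Z9
  P2: Z1 <- Z6 -> Z9
Condition 1 (no descendant of Z1 in the set): holds — descendants of Z1 are {Z3, Z9}; none are in {Z4, Z6}.
Condition 2 (every backdoor path blocked by {Z4, Z6}):
  P1: blocked at fork node Z6 ∈ conditioning set.
  P2: blocked at fork node Z6 ∈ conditioning set.
{Z4, Z6} satisfies the backdoor criterion.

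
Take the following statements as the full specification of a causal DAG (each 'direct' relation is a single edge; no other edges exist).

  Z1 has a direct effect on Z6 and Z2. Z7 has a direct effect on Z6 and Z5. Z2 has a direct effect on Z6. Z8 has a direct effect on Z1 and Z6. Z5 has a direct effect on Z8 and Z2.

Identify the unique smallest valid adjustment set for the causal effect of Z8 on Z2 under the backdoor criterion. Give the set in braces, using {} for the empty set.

{Z5}

Variables eligible for adjustment (non-descendants of Z8, excluding Z8 and Z2): {Z5, Z7}.
Backdoor paths from Z8 to Z2:
  P1: Z8 <- Z5 <- Z7 -> Z6 <- Z1 -> Z2
  P2: Z8 <- Z5 <- Z7 -> Z6 <- Z2
  P3: Z8 <- Z5 -> Z2
The empty set is not sufficient: P3 (Z8 <- Z5 -> Z2) has no collider blocking it and no conditioned non-collider, so it is open.
Try {Z5}:
  P1: blocked at chain node Z5 ∈ conditioning set.
  P2: blocked at chain node Z5 ∈ conditioning set.
  P3: blocked at fork node Z5 ∈ conditioning set.
{Z5} contains no descendant of Z8 and blocks every backdoor path.
No other singleton works — e.g. {Z7} leaves P3 open — so {Z5} is the unique smallest valid adjustment set.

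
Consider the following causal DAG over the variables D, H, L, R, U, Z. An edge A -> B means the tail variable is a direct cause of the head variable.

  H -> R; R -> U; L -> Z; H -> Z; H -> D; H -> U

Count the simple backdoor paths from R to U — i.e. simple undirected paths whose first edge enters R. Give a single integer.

A backdoor path from R to U is any simple undirected path whose first edge points into R (i.e. leaves R via a parent).
Parents of R: {H}.
Enumerating:
  P1: R <- H -> U
That exhausts the simple backdoor paths. Count: 1.

1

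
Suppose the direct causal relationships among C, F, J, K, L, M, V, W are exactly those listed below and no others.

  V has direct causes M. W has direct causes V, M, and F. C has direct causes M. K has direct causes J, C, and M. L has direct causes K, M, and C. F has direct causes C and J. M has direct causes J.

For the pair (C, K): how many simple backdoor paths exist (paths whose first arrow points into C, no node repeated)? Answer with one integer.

5

A backdoor path from C to K is any simple undirected path whose first edge points into C (i.e. leaves C via a parent).
Parents of C: {M}.
Enumerating:
  P1: C <- M <- J -> K
  P2: C <- M -> K
  P3: C <- M -> V -> W <- F <- J -> K
  P4: C <- M -> W <- F <- J -> K
  P5: C <- M -> L <- K
That exhausts the simple backdoor paths. Count: 5.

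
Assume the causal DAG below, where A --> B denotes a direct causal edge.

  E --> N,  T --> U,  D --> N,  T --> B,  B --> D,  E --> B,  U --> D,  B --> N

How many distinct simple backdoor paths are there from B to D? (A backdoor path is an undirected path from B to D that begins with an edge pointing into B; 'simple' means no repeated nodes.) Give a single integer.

A backdoor path from B to D is any simple undirected path whose first edge points into B (i.e. leaves B via a parent).
Parents of B: {E, T}.
Enumerating:
  P1: B <- E -> N <- D
  P2: B <- T -> U -> D
That exhausts the simple backdoor paths. Count: 2.

2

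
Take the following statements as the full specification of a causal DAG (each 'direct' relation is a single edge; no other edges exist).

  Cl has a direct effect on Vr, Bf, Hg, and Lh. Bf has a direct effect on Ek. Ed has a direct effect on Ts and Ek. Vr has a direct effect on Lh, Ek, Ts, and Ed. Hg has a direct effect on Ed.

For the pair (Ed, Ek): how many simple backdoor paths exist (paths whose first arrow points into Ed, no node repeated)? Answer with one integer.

A backdoor path from Ed to Ek is any simple undirected path whose first edge points into Ed (i.e. leaves Ed via a parent).
Parents of Ed: {Hg, Vr}.
Enumerating:
  P1: Ed <- Hg <- Cl -> Vr -> Ek
  P2: Ed <- Hg <- Cl -> Lh <- Vr -> Ek
  P3: Ed <- Hg <- Cl -> Bf -> Ek
  P4: Ed <- Vr <- Cl -> Bf -> Ek
  P5: Ed <- Vr -> Lh <- Cl -> Bf -> Ek
  P6: Ed <- Vr -> Ek
That exhausts the simple backdoor paths. Count: 6.

6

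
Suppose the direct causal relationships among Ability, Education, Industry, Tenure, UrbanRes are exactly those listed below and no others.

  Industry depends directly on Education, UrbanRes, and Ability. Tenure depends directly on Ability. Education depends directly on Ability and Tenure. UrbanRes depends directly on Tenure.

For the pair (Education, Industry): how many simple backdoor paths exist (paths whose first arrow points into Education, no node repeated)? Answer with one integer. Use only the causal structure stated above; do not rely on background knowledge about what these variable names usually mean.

4

A backdoor path from Education to Industry is any simple undirected path whose first edge points into Education (i.e. leaves Education via a parent).
Parents of Education: {Ability, Tenure}.
Enumerating:
  P1: Education <- Ability -> Tenure -> UrbanRes -> Industry
  P2: Education <- Ability -> Industry
  P3: Education <- Tenure <- Ability -> Industry
  P4: Education <- Tenure -> UrbanRes -> Industry
That exhausts the simple backdoor paths. Count: 4.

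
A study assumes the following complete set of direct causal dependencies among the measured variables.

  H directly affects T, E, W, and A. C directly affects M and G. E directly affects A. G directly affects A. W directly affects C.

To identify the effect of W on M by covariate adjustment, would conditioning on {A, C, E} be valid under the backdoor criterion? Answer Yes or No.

Backdoor paths from W to M (paths whose first edge points into W):
  P1: W <- H -> E -> A <- G <- C -> M
  P2: W <- H -> A <- G <- C -> M
Condition 1 (no descendant of W in the set): FAILS — A and C are descendants of W.
Condition 2 (every backdoor path blocked by {A, C, E}):
  P1: blocked at chain node E ∈ conditioning set.
  P2: blocked at fork node C ∈ conditioning set.
{A, C, E} does not satisfy the backdoor criterion.

No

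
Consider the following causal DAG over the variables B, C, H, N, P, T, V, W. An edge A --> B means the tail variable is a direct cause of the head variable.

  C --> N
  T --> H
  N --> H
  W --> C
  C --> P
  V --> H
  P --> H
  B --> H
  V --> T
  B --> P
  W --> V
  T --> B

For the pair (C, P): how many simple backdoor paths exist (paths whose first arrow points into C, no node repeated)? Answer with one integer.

7

A backdoor path from C to P is any simple undirected path whose first edge points into C (i.e. leaves C via a parent).
Parents of C: {W}.
Enumerating:
  P1: C <- W -> V -> T -> B -> P
  P2: C <- W -> V -> T -> B -> H <- P
  P3: C <- W -> V -> T -> H <- B -> P
  P4: C <- W -> V -> T -> H <- P
  P5: C <- W -> V -> H <- T -> B -> P
  P6: C <- W -> V -> H <- B -> P
  P7: C <- W -> V -> H <- P
That exhausts the simple backdoor paths. Count: 7.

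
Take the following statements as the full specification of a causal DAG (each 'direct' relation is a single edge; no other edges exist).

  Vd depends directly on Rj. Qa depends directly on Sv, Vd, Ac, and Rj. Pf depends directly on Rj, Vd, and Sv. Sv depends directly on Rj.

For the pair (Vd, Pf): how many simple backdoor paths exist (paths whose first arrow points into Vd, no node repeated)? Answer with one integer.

3

A backdoor path from Vd to Pf is any simple undirected path whose first edge points into Vd (i.e. leaves Vd via a parent).
Parents of Vd: {Rj}.
Enumerating:
  P1: Vd <- Rj -> Sv -> Pf
  P2: Vd <- Rj -> Pf
  P3: Vd <- Rj -> Qa <- Sv -> Pf
That exhausts the simple backdoor paths. Count: 3.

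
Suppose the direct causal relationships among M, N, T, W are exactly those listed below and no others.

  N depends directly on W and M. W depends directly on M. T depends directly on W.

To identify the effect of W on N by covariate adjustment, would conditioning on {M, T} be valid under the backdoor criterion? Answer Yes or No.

Backdoor paths from W to N (paths whose first edge points into W):
  P1: W <- M -> N
Condition 1 (no descendant of W in the set): FAILS — T is a descendant of W.
Condition 2 (every backdoor path blocked by {M, T}):
  P1: blocked at fork node M ∈ conditioning set.
{M, T} does not satisfy the backdoor criterion.

No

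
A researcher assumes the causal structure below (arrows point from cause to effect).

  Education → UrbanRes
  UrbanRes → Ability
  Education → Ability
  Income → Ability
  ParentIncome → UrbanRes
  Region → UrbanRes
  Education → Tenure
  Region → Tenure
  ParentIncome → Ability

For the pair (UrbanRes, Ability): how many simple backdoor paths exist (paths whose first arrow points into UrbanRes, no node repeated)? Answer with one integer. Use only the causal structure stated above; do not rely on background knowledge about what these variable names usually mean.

A backdoor path from UrbanRes to Ability is any simple undirected path whose first edge points into UrbanRes (i.e. leaves UrbanRes via a parent).
Parents of UrbanRes: {Education, ParentIncome, Region}.
Enumerating:
  P1: UrbanRes <- ParentIncome -> Ability
  P2: UrbanRes <- Education -> Ability
  P3: UrbanRes <- Region -> Tenure <- Education -> Ability
That exhausts the simple backdoor paths. Count: 3.

3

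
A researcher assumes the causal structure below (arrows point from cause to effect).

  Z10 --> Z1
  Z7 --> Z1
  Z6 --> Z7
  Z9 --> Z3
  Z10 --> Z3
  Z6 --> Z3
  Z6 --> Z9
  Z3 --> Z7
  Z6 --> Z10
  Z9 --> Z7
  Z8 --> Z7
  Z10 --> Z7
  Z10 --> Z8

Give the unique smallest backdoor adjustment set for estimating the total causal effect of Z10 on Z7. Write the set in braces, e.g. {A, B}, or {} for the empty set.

Variables eligible for adjustment (non-descendants of Z10, excluding Z10 and Z7): {Z6, Z9}.
Backdoor paths from Z10 to Z7:
  P1: Z10 <- Z6 -> Z9 -> Z3 -> Z7
  P2: Z10 <- Z6 -> Z9 -> Z7
  P3: Z10 <- Z6 -> Z3 <- Z9 -> Z7
  P4: Z10 <- Z6 -> Z3 -> Z7
  P5: Z10 <- Z6 -> Z7
The empty set is not sufficient: P1 (Z10 <- Z6 -> Z9 -> Z3 -> Z7) has no collider blocking it and no conditioned non-collider, so it is open.
Try {Z6}:
  P1: blocked at fork node Z6 ∈ conditioning set.
  P2: blocked at fork node Z6 ∈ conditioning set.
  P3: blocked at fork node Z6 ∈ conditioning set.
  P4: blocked at fork node Z6 ∈ conditioning set.
  P5: blocked at fork node Z6 ∈ conditioning set.
{Z6} contains no descendant of Z10 and blocks every backdoor path.
No other singleton works — e.g. {Z9} leaves P4 open — so {Z6} is the unique smallest valid adjustment set.

{Z6}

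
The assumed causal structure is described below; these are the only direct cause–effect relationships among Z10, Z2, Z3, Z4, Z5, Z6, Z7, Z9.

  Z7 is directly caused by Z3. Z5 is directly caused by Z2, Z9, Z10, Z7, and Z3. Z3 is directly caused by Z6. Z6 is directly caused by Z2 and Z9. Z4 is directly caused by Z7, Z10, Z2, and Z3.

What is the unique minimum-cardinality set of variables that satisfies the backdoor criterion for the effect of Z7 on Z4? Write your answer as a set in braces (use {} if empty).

Variables eligible for adjustment (non-descendants of Z7, excluding Z7 and Z4): {Z10, Z2, Z3, Z6, Z9}.
Backdoor paths from Z7 to Z4:
  P1: Z7 <- Z3 <- Z6 <- Z2 -> Z4
  P2: Z7 <- Z3 <- Z6 <- Z2 -> Z5 <- Z10 -> Z4
  P3: Z7 <- Z3 <- Z6 <- Z9 -> Z5 <- Z2 -> Z4
  P4: Z7 <- Z3 <- Z6 <- Z9 -> Z5 <- Z10 -> Z4
  P5: Z7 <- Z3 -> Z4
  P6: Z7 <- Z3 -> Z5 <- Z2 -> Z4
  P7: Z7 <- Z3 -> Z5 <- Z10 -> Z4
  P8: Z7 <- Z3 -> Z5 <- Z9 -> Z6 <- Z2 -> Z4
The empty set is not sufficient: P1 (Z7 <- Z3 <- Z6 <- Z2 -> Z4) has no collider blocking it and no conditioned non-collider, so it is open.
Try {Z3}:
  P1: blocked at chain node Z3 ∈ conditioning set.
  P2: blocked at chain node Z3 ∈ conditioning set.
  P3: blocked at chain node Z3 ∈ conditioning set.
  P4: blocked at chain node Z3 ∈ conditioning set.
  P5: blocked at fork node Z3 ∈ conditioning set.
  P6: blocked at fork node Z3 ∈ conditioning set.
  P7: blocked at fork node Z3 ∈ conditioning set.
  P8: blocked at fork node Z3 ∈ conditioning set.
{Z3} contains no descendant of Z7 and blocks every backdoor path.
No other singleton works — e.g. {Z2} leaves P5 open — so {Z3} is the unique smallest valid adjustment set.

{Z3}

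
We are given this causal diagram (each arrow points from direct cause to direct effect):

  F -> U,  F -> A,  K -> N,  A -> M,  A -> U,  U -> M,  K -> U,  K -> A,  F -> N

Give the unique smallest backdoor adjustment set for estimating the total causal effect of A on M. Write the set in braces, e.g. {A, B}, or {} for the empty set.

{F, K}

Variables eligible for adjustment (non-descendants of A, excluding A and M): {F, K, N}.
Backdoor paths from A to M:
  P1: A <- F -> U -> M
  P2: A <- F -> N <- K -> U -> M
  P3: A <- K -> U -> M
  P4: A <- K -> N <- F -> U -> M
The empty set is not sufficient: P1 (A <- F -> U -> M) has no collider blocking it and no conditioned non-collider, so it is open.
Try {F, K}:
  P1: blocked at fork node F ∈ conditioning set.
  P2: blocked at fork node F ∈ conditioning set.
  P3: blocked at fork node K ∈ conditioning set.
  P4: blocked at fork node K ∈ conditioning set.
{F, K} contains no descendant of A and blocks every backdoor path.
Every element of {F, K} is needed (dropping F leaves P1 open; dropping K leaves P3 open), so no proper subset is valid.
Among all size-2 subsets of the eligible variables, only {F, K} blocks every backdoor path, so it is the unique smallest valid adjustment set.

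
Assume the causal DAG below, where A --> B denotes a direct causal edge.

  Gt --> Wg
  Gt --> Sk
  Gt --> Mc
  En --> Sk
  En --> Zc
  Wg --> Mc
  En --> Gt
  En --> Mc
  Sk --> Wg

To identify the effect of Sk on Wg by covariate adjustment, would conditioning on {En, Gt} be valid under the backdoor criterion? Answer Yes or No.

Yes

Backdoor paths from Sk to Wg (paths whose first edge points into Sk):
  P1: Sk <- En -> Gt -> Wg
  P2: Sk <- En -> Gt -> Mc <- Wg
  P3: Sk <- En -> Mc <- Gt -> Wg
  P4: Sk <- En -> Mc <- Wg
  P5: Sk <- Gt <- En -> Mc <- Wg
  P6: Sk <- Gt -> Wg
  P7: Sk <- Gt -> Mc <- Wg
Condition 1 (no descendant of Sk in the set): holds — descendants of Sk are {Mc, Wg}; none are in {En, Gt}.
Condition 2 (every backdoor path blocked by {En, Gt}):
  P1: blocked at fork node En ∈ conditioning set.
  P2: blocked at fork node En ∈ conditioning set.
  P3: blocked at fork node En ∈ conditioning set.
  P4: blocked at fork node En ∈ conditioning set.
  P5: blocked at chain node Gt ∈ conditioning set.
  P6: blocked at fork node Gt ∈ conditioning set.
  P7: blocked at fork node Gt ∈ conditioning set.
{En, Gt} satisfies the backdoor criterion.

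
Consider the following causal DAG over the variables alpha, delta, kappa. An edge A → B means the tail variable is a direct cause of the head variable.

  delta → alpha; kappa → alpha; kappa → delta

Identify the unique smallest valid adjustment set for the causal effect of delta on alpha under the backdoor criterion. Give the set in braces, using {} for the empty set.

{kappa}

Variables eligible for adjustment (non-descendants of delta, excluding delta and alpha): {kappa}.
Backdoor paths from delta to alpha:
  P1: delta <- kappa -> alpha
The empty set is not sufficient: P1 (delta <- kappa -> alpha) has no collider blocking it and no conditioned non-collider, so it is open.
Try {kappa}:
  P1: blocked at fork node kappa ∈ conditioning set.
{kappa} contains no descendant of delta and blocks every backdoor path.
{kappa} is the unique smallest valid adjustment set.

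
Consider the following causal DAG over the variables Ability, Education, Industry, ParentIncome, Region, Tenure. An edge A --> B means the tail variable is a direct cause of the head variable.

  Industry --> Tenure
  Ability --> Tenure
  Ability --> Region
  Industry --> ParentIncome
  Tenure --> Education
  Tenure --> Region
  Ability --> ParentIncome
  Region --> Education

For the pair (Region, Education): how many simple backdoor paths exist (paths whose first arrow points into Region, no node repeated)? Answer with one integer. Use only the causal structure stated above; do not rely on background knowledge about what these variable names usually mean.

A backdoor path from Region to Education is any simple undirected path whose first edge points into Region (i.e. leaves Region via a parent).
Parents of Region: {Ability, Tenure}.
Enumerating:
  P1: Region <- Ability -> Tenure -> Education
  P2: Region <- Ability -> ParentIncome <- Industry -> Tenure -> Education
  P3: Region <- Tenure -> Education
That exhausts the simple backdoor paths. Count: 3.

3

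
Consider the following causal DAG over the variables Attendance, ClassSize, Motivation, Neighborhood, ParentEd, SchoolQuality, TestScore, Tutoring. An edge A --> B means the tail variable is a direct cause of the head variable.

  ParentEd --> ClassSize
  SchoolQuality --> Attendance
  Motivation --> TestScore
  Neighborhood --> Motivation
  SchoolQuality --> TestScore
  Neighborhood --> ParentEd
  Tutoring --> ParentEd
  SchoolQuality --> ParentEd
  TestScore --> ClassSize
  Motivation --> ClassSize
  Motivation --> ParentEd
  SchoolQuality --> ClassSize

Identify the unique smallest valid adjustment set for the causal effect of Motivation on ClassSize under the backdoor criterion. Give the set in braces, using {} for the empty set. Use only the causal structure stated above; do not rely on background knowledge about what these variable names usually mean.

Variables eligible for adjustment (non-descendants of Motivation, excluding Motivation and ClassSize): {Attendance, Neighborhood, SchoolQuality, Tutoring}.
Backdoor paths from Motivation to ClassSize:
  P1: Motivation <- Neighborhood -> ParentEd <- SchoolQuality -> TestScore -> ClassSize
  P2: Motivation <- Neighborhood -> ParentEd <- SchoolQuality -> ClassSize
  P3: Motivation <- Neighborhood -> ParentEd -> ClassSize
The empty set is not sufficient: P3 (Motivation <- Neighborhood -> ParentEd -> ClassSize) has no collider blocking it and no conditioned non-collider, so it is open.
Try {Neighborhood}:
  P1: blocked at fork node Neighborhood ∈ conditioning set.
  P2: blocked at fork node Neighborhood ∈ conditioning set.
  P3: blocked at fork node Neighborhood ∈ conditioning set.
{Neighborhood} contains no descendant of Motivation and blocks every backdoor path.
No other singleton works — e.g. {Tutoring} leaves P3 open — so {Neighborhood} is the unique smallest valid adjustment set.

{Neighborhood}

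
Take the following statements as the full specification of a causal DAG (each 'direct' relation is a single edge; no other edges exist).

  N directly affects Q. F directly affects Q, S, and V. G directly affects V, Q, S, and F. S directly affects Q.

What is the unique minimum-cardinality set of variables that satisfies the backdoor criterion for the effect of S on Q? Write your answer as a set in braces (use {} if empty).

{F, G}

Variables eligible for adjustment (non-descendants of S, excluding S and Q): {F, G, N, V}.
Backdoor paths from S to Q:
  P1: S <- G -> F -> Q
  P2: S <- G -> V <- F -> Q
  P3: S <- G -> Q
  P4: S <- F <- G -> Q
  P5: S <- F -> V <- G -> Q
  P6: S <- F -> Q
The empty set is not sufficient: P1 (S <- G -> F -> Q) has no collider blocking it and no conditioned non-collider, so it is open.
Try {F, G}:
  P1: blocked at fork node G ∈ conditioning set.
  P2: blocked at fork node G ∈ conditioning set.
  P3: blocked at fork node G ∈ conditioning set.
  P4: blocked at chain node F ∈ conditioning set.
  P5: blocked at fork node F ∈ conditioning set.
  P6: blocked at fork node F ∈ conditioning set.
{F, G} contains no descendant of S and blocks every backdoor path.
Every element of {F, G} is needed (dropping F leaves P6 open; dropping G leaves P3 open), so no proper subset is valid.
Among all size-2 subsets of the eligible variables, only {F, G} blocks every backdoor path, so it is the unique smallest valid adjustment set.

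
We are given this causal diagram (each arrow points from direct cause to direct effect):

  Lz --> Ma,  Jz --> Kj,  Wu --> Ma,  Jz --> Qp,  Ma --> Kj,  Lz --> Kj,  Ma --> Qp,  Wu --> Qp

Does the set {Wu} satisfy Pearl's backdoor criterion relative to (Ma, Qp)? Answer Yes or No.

Yes

Backdoor paths from Ma to Qp (paths whose first edge points into Ma):
  P1: Ma <- Lz -> Kj <- Jz -> Qp
  P2: Ma <- Wu -> Qp
Condition 1 (no descendant of Ma in the set): holds — descendants of Ma are {Kj, Qp}; none are in {Wu}.
Condition 2 (every backdoor path blocked by {Wu}):
  P1: blocked at collider Kj (neither it nor any descendant is in the conditioning set).
  P2: blocked at fork node Wu ∈ conditioning set.
{Wu} satisfies the backdoor criterion.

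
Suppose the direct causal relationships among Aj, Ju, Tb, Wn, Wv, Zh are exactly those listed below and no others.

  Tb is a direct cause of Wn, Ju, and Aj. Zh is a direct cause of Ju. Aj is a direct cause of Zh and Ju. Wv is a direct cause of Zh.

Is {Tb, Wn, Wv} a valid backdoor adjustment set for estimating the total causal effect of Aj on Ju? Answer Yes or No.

Yes

Backdoor paths from Aj to Ju (paths whose first edge points into Aj):
  P1: Aj <- Tb -> Ju
Condition 1 (no descendant of Aj in the set): holds — descendants of Aj are {Ju, Zh}; none are in {Tb, Wn, Wv}.
Condition 2 (every backdoor path blocked by {Tb, Wn, Wv}):
  P1: blocked at fork node Tb ∈ conditioning set.
{Tb, Wn, Wv} satisfies the backdoor criterion.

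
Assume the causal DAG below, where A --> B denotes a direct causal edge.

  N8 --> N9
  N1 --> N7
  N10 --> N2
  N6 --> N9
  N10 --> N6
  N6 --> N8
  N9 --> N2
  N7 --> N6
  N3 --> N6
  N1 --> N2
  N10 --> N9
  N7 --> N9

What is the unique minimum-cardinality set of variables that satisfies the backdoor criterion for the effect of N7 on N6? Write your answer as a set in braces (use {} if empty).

{}

Variables eligible for adjustment (non-descendants of N7, excluding N7 and N6): {N1, N10, N3}.
Backdoor paths from N7 to N6:
  P1: N7 <- N1 -> N2 <- N10 -> N6
  P2: N7 <- N1 -> N2 <- N10 -> N9 <- N6
  P3: N7 <- N1 -> N2 <- N10 -> N9 <- N8 <- N6
  P4: N7 <- N1 -> N2 <- N9 <- N10 -> N6
  P5: N7 <- N1 -> N2 <- N9 <- N6
  P6: N7 <- N1 -> N2 <- N9 <- N8 <- N6
Each backdoor path contains an unconditioned collider, so every path is already blocked with the empty conditioning set:
  P1: blocked at collider N2 (neither it nor any descendant is in the conditioning set).
  P2: blocked at collider N2 (neither it nor any descendant is in the conditioning set).
  P3: blocked at collider N2 (neither it nor any descendant is in the conditioning set).
  P4: blocked at collider N2 (neither it nor any descendant is in the conditioning set).
  P5: blocked at collider N2 (neither it nor any descendant is in the conditioning set).
  P6: blocked at collider N2 (neither it nor any descendant is in the conditioning set).
The empty set is therefore the unique smallest valid set.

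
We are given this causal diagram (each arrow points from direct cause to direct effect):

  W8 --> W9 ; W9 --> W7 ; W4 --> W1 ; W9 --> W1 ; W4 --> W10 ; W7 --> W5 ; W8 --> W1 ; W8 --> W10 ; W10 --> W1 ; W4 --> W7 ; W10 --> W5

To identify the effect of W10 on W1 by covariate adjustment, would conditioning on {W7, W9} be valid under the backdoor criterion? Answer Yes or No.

No

Backdoor paths from W10 to W1 (paths whose first edge points into W10):
  P1: W10 <- W8 -> W9 -> W7 <- W4 -> W1
  P2: W10 <- W8 -> W9 -> W1
  P3: W10 <- W8 -> W1
  P4: W10 <- W4 -> W7 <- W9 <- W8 -> W1
  P5: W10 <- W4 -> W7 <- W9 -> W1
  P6: W10 <- W4 -> W1
Condition 1 (no descendant of W10 in the set): holds — descendants of W10 are {W1, W5}; none are in {W7, W9}.
Condition 2 (every backdoor path blocked by {W7, W9}):
  P1: blocked at chain node W9 ∈ conditioning set.
  P2: blocked at chain node W9 ∈ conditioning set.
  P3: open — no interior node is in the conditioning set.
  P4: blocked at chain node W9 ∈ conditioning set.
  P5: blocked at fork node W9 ∈ conditioning set.
  P6: open — no interior node is in the conditioning set.
{W7, W9} does not satisfy the backdoor criterion.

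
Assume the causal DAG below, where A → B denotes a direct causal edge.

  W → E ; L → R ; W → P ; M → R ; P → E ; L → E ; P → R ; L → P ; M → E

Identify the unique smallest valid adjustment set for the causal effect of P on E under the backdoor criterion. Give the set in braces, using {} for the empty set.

{L, W}

Variables eligible for adjustment (non-descendants of P, excluding P and E): {L, M, W}.
Backdoor paths from P to E:
  P1: P <- W -> E
  P2: P <- L -> R <- M -> E
  P3: P <- L -> E
The empty set is not sufficient: P1 (P <- W -> E) has no collider blocking it and no conditioned non-collider, so it is open.
Try {L, W}:
  P1: blocked at fork node W ∈ conditioning set.
  P2: blocked at fork node L ∈ conditioning set.
  P3: blocked at fork node L ∈ conditioning set.
{L, W} contains no descendant of P and blocks every backdoor path.
Every element of {L, W} is needed (dropping L leaves P3 open; dropping W leaves P1 open), so no proper subset is valid.
Among all size-2 subsets of the eligible variables, only {L, W} blocks every backdoor path, so it is the unique smallest valid adjustment set.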